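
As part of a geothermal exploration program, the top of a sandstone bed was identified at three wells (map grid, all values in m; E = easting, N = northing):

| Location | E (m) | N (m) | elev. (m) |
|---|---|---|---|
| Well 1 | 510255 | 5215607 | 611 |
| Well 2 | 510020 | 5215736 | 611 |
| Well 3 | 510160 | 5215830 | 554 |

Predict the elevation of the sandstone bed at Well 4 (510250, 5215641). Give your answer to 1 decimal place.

600.6 m

Two edge vectors: Well 1→Well 2 = (-235, 129, 0), Well 1→Well 3 = (-95, 223, -57).
Normal n = (Well 1→Well 2) × (Well 1→Well 3) = (-7353, -13395, -40150).
So ∂z/∂E = −n_x/n_z = −0.183138232 and ∂z/∂N = −n_y/n_z = −0.333623910.
Intercept c from Well 1: 611 + 93447.20 + 1740051.20 = 1834109.40.
At (510250, 5215641): z = −93446.3 − 1740062.5 + 1834109.40 = 600.6 m.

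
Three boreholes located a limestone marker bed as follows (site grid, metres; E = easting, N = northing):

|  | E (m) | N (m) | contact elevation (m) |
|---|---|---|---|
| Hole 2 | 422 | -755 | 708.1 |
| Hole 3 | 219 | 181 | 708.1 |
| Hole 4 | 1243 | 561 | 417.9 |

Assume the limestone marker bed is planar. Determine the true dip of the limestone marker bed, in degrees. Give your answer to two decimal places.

15.02°

Two edge vectors: Hole 2→Hole 3 = (-203, 936, 0), Hole 2→Hole 4 = (821, 1316, -290.2).
Normal n = (Hole 2→Hole 3) × (Hole 2→Hole 4) = (-271627.2, -58910.6, -1035604).
So ∂z/∂E = −n_x/n_z = −0.26229 and ∂z/∂N = −n_y/n_z = −0.05689.
Gradient magnitude |∇z| = √(a² + b²) = √(0.06880 + 0.00324) = 0.26839.
True dip = arctan(0.26839) = 15.02°, dipping toward ENE (azimuth ≈ 078°).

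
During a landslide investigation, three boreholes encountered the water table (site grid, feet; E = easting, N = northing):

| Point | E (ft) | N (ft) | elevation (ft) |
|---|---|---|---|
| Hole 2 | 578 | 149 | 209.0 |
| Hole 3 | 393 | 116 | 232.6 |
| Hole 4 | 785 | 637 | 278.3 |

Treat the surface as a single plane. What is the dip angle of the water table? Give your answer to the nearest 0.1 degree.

Let the plane be z = a·E + b·N + c.
Hole 3−Hole 2: −185a − 33b = 23.6;  Hole 4−Hole 2: 207a + 488b = 69.3.
Solving gives a = −0.16541, b = 0.21217.
Gradient magnitude |∇z| = √(a² + b²) = √(0.02736 + 0.04502) = 0.26903.
True dip = arctan(0.26903) = 15.1°, dipping toward SE (azimuth ≈ 142°).

15.1°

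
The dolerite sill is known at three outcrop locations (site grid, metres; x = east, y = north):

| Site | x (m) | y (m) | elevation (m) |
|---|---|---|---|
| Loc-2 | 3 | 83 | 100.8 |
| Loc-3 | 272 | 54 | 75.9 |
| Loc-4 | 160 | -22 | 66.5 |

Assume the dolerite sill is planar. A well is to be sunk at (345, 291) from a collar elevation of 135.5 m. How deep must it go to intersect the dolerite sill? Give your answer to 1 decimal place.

11.4 m

Two edge vectors: Loc-2→Loc-3 = (269, -29, -24.9), Loc-2→Loc-4 = (157, -105, -34.3).
Normal n = (Loc-2→Loc-3) × (Loc-2→Loc-4) = (-1619.8, 5317.4, -23692).
So ∂z/∂x = −n_x/n_z = −0.06837 and ∂z/∂y = −n_y/n_z = 0.22444.
Intercept c from Loc-2: 100.8 + 0.21 − 18.63 = 82.38.
At (345, 291): z_contact = −23.59 + 65.31 + 82.38 = 124.10 m.
Depth below ground = 135.5 − 124.10 = 11.4 m.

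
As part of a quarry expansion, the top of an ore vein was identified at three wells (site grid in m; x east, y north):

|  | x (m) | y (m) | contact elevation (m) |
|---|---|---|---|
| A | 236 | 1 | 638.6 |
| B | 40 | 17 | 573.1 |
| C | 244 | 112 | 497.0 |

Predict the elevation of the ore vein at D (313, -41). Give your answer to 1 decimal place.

Two edge vectors: A→B = (-196, 16, -65.5), A→C = (8, 111, -141.6).
Normal n = (A→B) × (A→C) = (5004.9, -28277.6, -21884).
So ∂z/∂x = −n_x/n_z = 0.22870 and ∂z/∂y = −n_y/n_z = −1.29216.
Intercept c from A: 638.6 − 53.97 + 1.29 = 585.92.
At (313, -41): z = 71.6 + 53.0 + 585.92 = 710.5 m.

710.5 m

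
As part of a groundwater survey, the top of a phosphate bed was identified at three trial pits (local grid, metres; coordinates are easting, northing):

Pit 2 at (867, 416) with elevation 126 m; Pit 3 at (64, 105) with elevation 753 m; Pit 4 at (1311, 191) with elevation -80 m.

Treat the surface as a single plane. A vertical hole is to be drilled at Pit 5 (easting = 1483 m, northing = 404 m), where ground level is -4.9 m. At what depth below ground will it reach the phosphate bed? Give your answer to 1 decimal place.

261.3 m

Two edge vectors: Pit 2→Pit 3 = (-803, -311, 627), Pit 2→Pit 4 = (444, -225, -206).
Normal n = (Pit 2→Pit 3) × (Pit 2→Pit 4) = (205141, 112970, 318759).
So ∂z/∂easting = −n_x/n_z = −0.643561 and ∂z/∂northing = −n_y/n_z = −0.354406.
Intercept c from Pit 2: 126 + 557.97 + 147.43 = 831.40.
At (1483, 404): z_contact = −954.40 − 143.18 + 831.40 = -266.18 m.
Depth below ground = -4.9 − (-266.18) = 261.3 m.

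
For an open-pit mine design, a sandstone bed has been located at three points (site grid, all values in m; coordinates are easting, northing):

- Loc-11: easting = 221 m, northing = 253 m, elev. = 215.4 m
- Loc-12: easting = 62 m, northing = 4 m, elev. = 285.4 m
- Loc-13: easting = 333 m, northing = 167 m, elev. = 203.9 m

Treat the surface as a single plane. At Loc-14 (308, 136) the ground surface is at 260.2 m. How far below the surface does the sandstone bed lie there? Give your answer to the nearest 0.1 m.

Two edge vectors: Loc-11→Loc-12 = (-159, -249, 70), Loc-11→Loc-13 = (112, -86, -11.5).
Normal n = (Loc-11→Loc-12) × (Loc-11→Loc-13) = (8883.5, 6011.5, 41562).
So ∂z/∂easting = −n_x/n_z = −0.21374 and ∂z/∂northing = −n_y/n_z = −0.14464.
Intercept c from Loc-11: 215.4 + 47.24 + 36.59 = 299.23.
At (308, 136): z_contact = −65.83 − 19.67 + 299.23 = 213.73 m.
Depth below ground = 260.2 − 213.73 = 46.5 m.

46.5 m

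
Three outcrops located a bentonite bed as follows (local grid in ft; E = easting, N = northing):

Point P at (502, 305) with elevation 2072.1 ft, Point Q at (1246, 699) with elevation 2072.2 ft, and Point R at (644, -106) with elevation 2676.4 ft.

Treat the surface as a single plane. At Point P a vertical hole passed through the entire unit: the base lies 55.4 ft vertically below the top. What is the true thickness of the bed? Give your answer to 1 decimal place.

32.1 ft

Two edge vectors: Point P→Point Q = (744, 394, 0.1), Point P→Point R = (142, -411, 604.3).
Normal n = (Point P→Point Q) × (Point P→Point R) = (238135.3, -449585, -361732).
So ∂z/∂E = −n_x/n_z = 0.65832 and ∂z/∂N = −n_y/n_z = −1.24287.
|∇z| = √(a²+b²) = 1.40645, so dip δ = arctan(1.40645) = 54.59°.
True thickness = vertical thickness × cos δ = 55.4 × cos 54.59° = 32.1 ft.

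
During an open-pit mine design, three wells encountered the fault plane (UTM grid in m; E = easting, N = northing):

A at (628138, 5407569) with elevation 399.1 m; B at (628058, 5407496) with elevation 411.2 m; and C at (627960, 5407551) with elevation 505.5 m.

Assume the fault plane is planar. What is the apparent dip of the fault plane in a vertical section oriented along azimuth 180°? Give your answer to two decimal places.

Two edge vectors: A→B = (-80, -73, 12.1), A→C = (-178, -18, 106.4).
Normal n = (A→B) × (A→C) = (-7549.4, 6358.2, -11554).
So ∂z/∂E = −n_x/n_z = −0.65340 and ∂z/∂N = −n_y/n_z = 0.55030.
Unit vector along 180° is (sin 180°, cos 180°) = (0.0000, -1.0000).
Slope in that direction = a·(0.0000) + b·(-1.0000) = −0.55030.
Apparent dip = arctan|0.55030| = 28.82° (true dip is 40.5°, so apparent ≤ true as expected).

28.82°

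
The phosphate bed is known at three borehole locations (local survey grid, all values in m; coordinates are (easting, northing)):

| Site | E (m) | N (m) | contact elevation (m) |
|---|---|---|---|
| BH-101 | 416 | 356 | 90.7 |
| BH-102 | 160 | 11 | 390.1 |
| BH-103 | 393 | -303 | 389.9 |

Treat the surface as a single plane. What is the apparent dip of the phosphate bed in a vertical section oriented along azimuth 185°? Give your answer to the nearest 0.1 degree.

25.8°

Two edge vectors: BH-101→BH-102 = (-256, -345, 299.4), BH-101→BH-103 = (-23, -659, 299.2).
Normal n = (BH-101→BH-102) × (BH-101→BH-103) = (94080.6, 69709, 160769).
So ∂z/∂E = −n_x/n_z = −0.58519 and ∂z/∂N = −n_y/n_z = −0.43360.
Unit vector along 185° is (sin 185°, cos 185°) = (-0.0872, -0.9962).
Slope in that direction = a·(-0.0872) + b·(-0.9962) = 0.48295.
Apparent dip = arctan|0.48295| = 25.8° (true dip is 36.1°, so apparent ≤ true as expected).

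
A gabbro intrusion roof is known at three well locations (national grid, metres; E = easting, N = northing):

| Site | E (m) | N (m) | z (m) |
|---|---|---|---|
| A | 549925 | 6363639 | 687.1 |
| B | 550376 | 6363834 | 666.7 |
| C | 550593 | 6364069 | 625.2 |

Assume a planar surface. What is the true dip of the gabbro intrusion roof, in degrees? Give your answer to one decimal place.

13.0°

Two edge vectors: A→B = (451, 195, -20.4), A→C = (668, 430, -61.9).
Normal n = (A→B) × (A→C) = (-3298.5, 14289.7, 63670).
So ∂z/∂E = −n_x/n_z = 0.05181 and ∂z/∂N = −n_y/n_z = −0.22443.
Gradient magnitude |∇z| = √(a² + b²) = √(0.00268 + 0.05037) = 0.23034.
True dip = arctan(0.23034) = 13.0°, dipping toward NNW (azimuth ≈ 347°).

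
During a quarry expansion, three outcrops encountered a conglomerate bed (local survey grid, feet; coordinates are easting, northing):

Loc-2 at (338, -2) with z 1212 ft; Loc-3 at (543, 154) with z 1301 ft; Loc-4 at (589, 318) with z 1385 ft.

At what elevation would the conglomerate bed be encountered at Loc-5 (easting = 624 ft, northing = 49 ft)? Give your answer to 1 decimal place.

Let the plane be z = a·easting + b·northing + c.
Loc-3−Loc-2: 205a + 156b = 89;  Loc-4−Loc-2: 251a + 320b = 173.
Solving gives a = 0.05642, b = 0.49637.
Then c = 1212 − a·338 − b·-2 = 1193.92.
At (624, 49): z = 35.2 + 24.3 + 1193.92 = 1253.5 ft.

1253.5 ft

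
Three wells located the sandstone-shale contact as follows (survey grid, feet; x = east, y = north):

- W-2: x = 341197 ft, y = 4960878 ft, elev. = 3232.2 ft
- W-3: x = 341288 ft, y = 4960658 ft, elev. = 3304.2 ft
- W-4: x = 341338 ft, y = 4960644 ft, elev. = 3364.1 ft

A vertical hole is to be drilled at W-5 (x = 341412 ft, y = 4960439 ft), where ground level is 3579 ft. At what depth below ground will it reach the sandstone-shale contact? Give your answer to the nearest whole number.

161 ft

Let the plane be z = a·x + b·y + c.
W-3−W-2: 91a − 220b = 72;  W-4−W-2: 141a − 234b = 131.9.
Solving gives a = 1.25128521, b = 0.19030434.
Then c = 3232.2 − a·341197 − b·4960878 = −1367779.17.
At (341412, 4960439): z_contact = 427203.8 + 943993.1 − 1367779.17 = 3417.7 ft.
Depth below ground = 3579 − 3417.7 = 161 ft.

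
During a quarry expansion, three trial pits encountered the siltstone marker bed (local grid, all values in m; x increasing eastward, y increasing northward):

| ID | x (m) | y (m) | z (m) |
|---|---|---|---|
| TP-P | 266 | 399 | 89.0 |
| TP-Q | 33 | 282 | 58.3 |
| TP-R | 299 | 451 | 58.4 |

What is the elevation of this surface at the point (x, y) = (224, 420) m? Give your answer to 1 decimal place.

Let the plane be z = a·x + b·y + c.
TP-Q−TP-P: −233a − 117b = −30.7;  TP-R−TP-P: 33a + 52b = −30.6.
Solving gives a = 0.62709, b = −0.98642.
Then c = 89 − a·266 − b·399 = 315.78.
At (224, 420): z = 140.5 − 414.3 + 315.78 = 41.9 m.

41.9 m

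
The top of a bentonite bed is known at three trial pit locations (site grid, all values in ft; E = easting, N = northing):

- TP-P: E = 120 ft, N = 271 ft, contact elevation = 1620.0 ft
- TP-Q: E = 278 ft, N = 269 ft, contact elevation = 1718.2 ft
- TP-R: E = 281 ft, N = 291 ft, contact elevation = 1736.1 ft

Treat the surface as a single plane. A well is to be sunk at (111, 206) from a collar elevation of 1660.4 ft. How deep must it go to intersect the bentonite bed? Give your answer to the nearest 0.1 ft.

Let the plane be z = a·E + b·N + c.
TP-Q−TP-P: 158a − 2b = 98.2;  TP-R−TP-P: 161a + 20b = 116.1.
Solving gives a = 0.63073, b = 0.72763.
Then c = 1620 − a·120 − b·271 = 1347.13.
At (111, 206): z_contact = 70.01 + 149.89 + 1347.13 = 1567.03 ft.
Depth below ground = 1660.4 − 1567.03 = 93.4 ft.

93.4 ft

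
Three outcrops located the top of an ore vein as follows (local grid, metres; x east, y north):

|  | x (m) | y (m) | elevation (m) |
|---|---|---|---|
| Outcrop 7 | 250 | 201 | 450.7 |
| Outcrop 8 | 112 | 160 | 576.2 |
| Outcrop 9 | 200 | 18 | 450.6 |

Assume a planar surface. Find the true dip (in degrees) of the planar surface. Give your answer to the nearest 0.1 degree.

Two edge vectors: Outcrop 7→Outcrop 8 = (-138, -41, 125.5), Outcrop 7→Outcrop 9 = (-50, -183, -0.1).
Normal n = (Outcrop 7→Outcrop 8) × (Outcrop 7→Outcrop 9) = (22970.6, -6288.8, 23204).
So ∂z/∂x = −n_x/n_z = −0.98994 and ∂z/∂y = −n_y/n_z = 0.27102.
Gradient magnitude |∇z| = √(a² + b²) = √(0.97998 + 0.07345) = 1.02637.
True dip = arctan(1.02637) = 45.7°, dipping toward ESE (azimuth ≈ 105°).

45.7°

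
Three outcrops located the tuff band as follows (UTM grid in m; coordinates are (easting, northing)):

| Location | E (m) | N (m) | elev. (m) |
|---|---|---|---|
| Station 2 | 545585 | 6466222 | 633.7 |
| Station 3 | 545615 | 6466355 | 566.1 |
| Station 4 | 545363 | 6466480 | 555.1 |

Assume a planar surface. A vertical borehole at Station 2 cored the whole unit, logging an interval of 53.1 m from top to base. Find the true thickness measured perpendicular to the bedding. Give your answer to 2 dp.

47.45 m

Let the plane be z = a·E + b·N + c.
Station 3−Station 2: 30a + 133b = −67.6;  Station 4−Station 2: −222a + 258b = −78.6.
Solving gives a = −0.18749, b = −0.46598.
|∇z| = √(a²+b²) = 0.50228, so dip δ = arctan(0.50228) = 26.67°.
True thickness = vertical thickness × cos δ = 53.1 × cos 26.67° = 47.45 m.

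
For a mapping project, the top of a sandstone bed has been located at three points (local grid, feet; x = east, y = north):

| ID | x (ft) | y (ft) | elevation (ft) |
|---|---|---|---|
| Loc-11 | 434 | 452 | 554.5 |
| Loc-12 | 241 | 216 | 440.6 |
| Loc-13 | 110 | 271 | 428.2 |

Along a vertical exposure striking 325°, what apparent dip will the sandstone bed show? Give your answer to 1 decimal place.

Two edge vectors: Loc-11→Loc-12 = (-193, -236, -113.9), Loc-11→Loc-13 = (-324, -181, -126.3).
Normal n = (Loc-11→Loc-12) × (Loc-11→Loc-13) = (9190.9, 12527.7, -41531).
So ∂z/∂x = −n_x/n_z = 0.22130 and ∂z/∂y = −n_y/n_z = 0.30165.
Unit vector along 325° is (sin 325°, cos 325°) = (-0.5736, 0.8192).
Slope in that direction = a·(-0.5736) + b·(0.8192) = 0.12016.
Apparent dip = arctan|0.12016| = 6.9° (true dip is 20.5°, so apparent ≤ true as expected).

6.9°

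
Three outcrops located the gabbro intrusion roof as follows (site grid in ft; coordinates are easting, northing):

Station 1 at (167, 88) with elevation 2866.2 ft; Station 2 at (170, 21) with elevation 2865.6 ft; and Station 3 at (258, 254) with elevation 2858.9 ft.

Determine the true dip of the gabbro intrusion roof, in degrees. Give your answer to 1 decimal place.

5.1°

Let the plane be z = a·easting + b·northing + c.
Station 2−Station 1: 3a − 67b = −0.6;  Station 3−Station 1: 91a + 166b = −7.3.
Solving gives a = −0.08926, b = 0.00496.
Gradient magnitude |∇z| = √(a² + b²) = √(0.00797 + 0.00002) = 0.08940.
True dip = arctan(0.08940) = 5.1°, dipping toward E (azimuth ≈ 093°).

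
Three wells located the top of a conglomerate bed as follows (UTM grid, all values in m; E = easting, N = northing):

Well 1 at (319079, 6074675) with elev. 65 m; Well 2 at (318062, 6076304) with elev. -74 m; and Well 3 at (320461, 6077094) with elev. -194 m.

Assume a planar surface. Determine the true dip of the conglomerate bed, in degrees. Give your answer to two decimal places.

5.62°

Let the plane be z = a·E + b·N + c.
Well 2−Well 1: −1017a + 1629b = −139;  Well 3−Well 1: 1382a + 2419b = −259.
Solving gives a = −0.01818, b = −0.09668.
Gradient magnitude |∇z| = √(a² + b²) = √(0.00033 + 0.00935) = 0.09838.
True dip = arctan(0.09838) = 5.62°, dipping toward N (azimuth ≈ 011°).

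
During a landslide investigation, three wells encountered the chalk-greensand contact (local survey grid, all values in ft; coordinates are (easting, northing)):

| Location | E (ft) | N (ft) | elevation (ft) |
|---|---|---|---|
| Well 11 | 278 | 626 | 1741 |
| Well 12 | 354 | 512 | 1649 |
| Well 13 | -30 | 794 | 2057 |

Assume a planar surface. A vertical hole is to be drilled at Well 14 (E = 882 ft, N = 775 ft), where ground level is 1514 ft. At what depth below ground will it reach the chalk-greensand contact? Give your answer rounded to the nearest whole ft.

300 ft

Let the plane be z = a·E + b·N + c.
Well 12−Well 11: 76a − 114b = −92;  Well 13−Well 11: −308a + 168b = 316.
Solving gives a = −0.92052, b = 0.19334.
Then c = 1741 − a·278 − b·626 = 1875.87.
At (882, 775): z_contact = −811.9 + 149.8 + 1875.87 = 1213.8 ft.
Depth below ground = 1514 − 1213.8 = 300 ft.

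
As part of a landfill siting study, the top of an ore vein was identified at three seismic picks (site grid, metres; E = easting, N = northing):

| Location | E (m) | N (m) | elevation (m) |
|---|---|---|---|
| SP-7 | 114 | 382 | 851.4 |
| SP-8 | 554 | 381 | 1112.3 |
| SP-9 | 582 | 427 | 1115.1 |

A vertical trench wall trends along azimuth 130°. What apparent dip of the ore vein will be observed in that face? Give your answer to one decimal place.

Let the plane be z = a·E + b·N + c.
SP-8−SP-7: 440a − 1b = 260.9;  SP-9−SP-7: 468a + 45b = 263.7.
Solving gives a = 0.59227, b = −0.29964.
Unit vector along 130° is (sin 130°, cos 130°) = (0.7660, -0.6428).
Slope in that direction = a·(0.7660) + b·(-0.6428) = 0.64632.
Apparent dip = arctan|0.64632| = 32.9° (true dip is 33.6°, so apparent ≤ true as expected).

32.9°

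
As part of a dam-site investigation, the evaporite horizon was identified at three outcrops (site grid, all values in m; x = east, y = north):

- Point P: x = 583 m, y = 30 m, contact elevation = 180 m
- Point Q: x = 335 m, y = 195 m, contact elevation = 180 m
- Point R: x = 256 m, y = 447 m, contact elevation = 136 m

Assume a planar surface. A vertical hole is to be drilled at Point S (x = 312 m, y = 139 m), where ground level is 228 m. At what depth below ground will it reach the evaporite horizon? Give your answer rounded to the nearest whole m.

32 m

Two edge vectors: Point P→Point Q = (-248, 165, 0), Point P→Point R = (-327, 417, -44).
Normal n = (Point P→Point Q) × (Point P→Point R) = (-7260, -10912, -49461).
So ∂z/∂x = −n_x/n_z = −0.14678 and ∂z/∂y = −n_y/n_z = −0.22062.
Intercept c from Point P: 180 + 85.57 + 6.62 = 272.19.
At (312, 139): z_contact = −45.8 − 30.7 + 272.19 = 195.7 m.
Depth below ground = 228 − 195.7 = 32 m.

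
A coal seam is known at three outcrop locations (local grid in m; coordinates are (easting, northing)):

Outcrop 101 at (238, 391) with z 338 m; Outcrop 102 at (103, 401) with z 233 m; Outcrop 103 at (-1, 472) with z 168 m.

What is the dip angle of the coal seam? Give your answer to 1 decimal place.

Let the plane be z = a·E + b·N + c.
Outcrop 102−Outcrop 101: −135a + 10b = −105;  Outcrop 103−Outcrop 101: −239a + 81b = −170.
Solving gives a = 0.79637, b = 0.25102.
Gradient magnitude |∇z| = √(a² + b²) = √(0.63421 + 0.06301) = 0.83500.
True dip = arctan(0.83500) = 39.9°, dipping toward WSW (azimuth ≈ 253°).

39.9°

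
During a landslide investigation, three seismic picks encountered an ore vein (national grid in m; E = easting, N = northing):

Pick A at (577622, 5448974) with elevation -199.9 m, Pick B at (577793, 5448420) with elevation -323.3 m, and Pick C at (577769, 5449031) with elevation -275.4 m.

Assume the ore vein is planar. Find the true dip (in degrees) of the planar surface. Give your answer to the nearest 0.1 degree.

Two edge vectors: Pick A→Pick B = (171, -554, -123.4), Pick A→Pick C = (147, 57, -75.5).
Normal n = (Pick A→Pick B) × (Pick A→Pick C) = (48860.8, -5229.3, 91185).
So ∂z/∂E = −n_x/n_z = −0.53584 and ∂z/∂N = −n_y/n_z = 0.05735.
Gradient magnitude |∇z| = √(a² + b²) = √(0.28713 + 0.00329) = 0.53890.
True dip = arctan(0.53890) = 28.3°, dipping toward E (azimuth ≈ 096°).

28.3°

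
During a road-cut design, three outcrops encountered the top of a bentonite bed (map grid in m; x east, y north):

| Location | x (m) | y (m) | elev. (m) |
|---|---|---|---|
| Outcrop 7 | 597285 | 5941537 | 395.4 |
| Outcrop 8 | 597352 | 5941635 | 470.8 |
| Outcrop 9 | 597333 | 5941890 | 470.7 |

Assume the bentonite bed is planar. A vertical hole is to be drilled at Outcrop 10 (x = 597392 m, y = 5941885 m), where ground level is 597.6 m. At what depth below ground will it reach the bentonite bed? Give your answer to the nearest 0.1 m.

Two edge vectors: Outcrop 7→Outcrop 8 = (67, 98, 75.4), Outcrop 7→Outcrop 9 = (48, 353, 75.3).
Normal n = (Outcrop 7→Outcrop 8) × (Outcrop 7→Outcrop 9) = (-19236.8, -1425.9, 18947).
So ∂z/∂x = −n_x/n_z = 1.015295297 and ∂z/∂y = −n_y/n_z = 0.075257297.
Intercept c from Outcrop 7: 395.4 − 606420.65 − 447144.01 = −1053169.26.
At (597392, 5941885): z_contact = 606529.29 + 447170.20 − 1053169.26 = 530.23 m.
Depth below ground = 597.6 − 530.23 = 67.4 m.

67.4 m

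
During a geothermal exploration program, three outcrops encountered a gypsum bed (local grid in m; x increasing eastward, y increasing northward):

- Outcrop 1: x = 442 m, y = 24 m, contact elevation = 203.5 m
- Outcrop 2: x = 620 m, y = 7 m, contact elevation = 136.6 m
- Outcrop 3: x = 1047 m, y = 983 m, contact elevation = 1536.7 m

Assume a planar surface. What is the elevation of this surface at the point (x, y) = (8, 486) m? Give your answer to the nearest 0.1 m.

Let the plane be z = a·x + b·y + c.
Outcrop 2−Outcrop 1: 178a − 17b = −66.9;  Outcrop 3−Outcrop 1: 605a + 959b = 1333.2.
Solving gives a = −0.229258, b = 1.534829.
Then c = 203.5 − a·442 − b·24 = 268.00.
At (8, 486): z = −1.8 + 745.9 + 268.00 = 1012.1 m.

1012.1 m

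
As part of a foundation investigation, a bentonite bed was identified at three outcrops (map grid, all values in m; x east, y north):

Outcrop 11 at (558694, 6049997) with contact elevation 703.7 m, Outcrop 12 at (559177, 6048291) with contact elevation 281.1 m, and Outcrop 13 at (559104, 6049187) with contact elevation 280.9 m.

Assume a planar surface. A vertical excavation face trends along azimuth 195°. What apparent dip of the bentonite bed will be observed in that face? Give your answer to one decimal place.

22.5°

Two edge vectors: Outcrop 11→Outcrop 12 = (483, -1706, -422.6), Outcrop 11→Outcrop 13 = (410, -810, -422.8).
Normal n = (Outcrop 11→Outcrop 12) × (Outcrop 11→Outcrop 13) = (378990.8, 30946.4, 308230).
So ∂z/∂x = −n_x/n_z = −1.22957 and ∂z/∂y = −n_y/n_z = −0.10040.
Unit vector along 195° is (sin 195°, cos 195°) = (-0.2588, -0.9659).
Slope in that direction = a·(-0.2588) + b·(-0.9659) = 0.41522.
Apparent dip = arctan|0.41522| = 22.5° (true dip is 51.0°, so apparent ≤ true as expected).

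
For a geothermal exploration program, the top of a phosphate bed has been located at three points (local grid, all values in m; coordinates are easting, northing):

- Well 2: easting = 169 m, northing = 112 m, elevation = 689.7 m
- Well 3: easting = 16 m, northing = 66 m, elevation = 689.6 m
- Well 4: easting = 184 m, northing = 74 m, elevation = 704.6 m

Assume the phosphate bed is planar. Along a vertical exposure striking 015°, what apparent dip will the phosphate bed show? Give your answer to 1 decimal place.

Two edge vectors: Well 2→Well 3 = (-153, -46, -0.1), Well 2→Well 4 = (15, -38, 14.9).
Normal n = (Well 2→Well 3) × (Well 2→Well 4) = (-689.2, 2278.2, 6504).
So ∂z/∂easting = −n_x/n_z = 0.10597 and ∂z/∂northing = −n_y/n_z = −0.35028.
Unit vector along 015° is (sin 15°, cos 15°) = (0.2588, 0.9659).
Slope in that direction = a·(0.2588) + b·(0.9659) = −0.31092.
Apparent dip = arctan|0.31092| = 17.3° (true dip is 20.1°, so apparent ≤ true as expected).

17.3°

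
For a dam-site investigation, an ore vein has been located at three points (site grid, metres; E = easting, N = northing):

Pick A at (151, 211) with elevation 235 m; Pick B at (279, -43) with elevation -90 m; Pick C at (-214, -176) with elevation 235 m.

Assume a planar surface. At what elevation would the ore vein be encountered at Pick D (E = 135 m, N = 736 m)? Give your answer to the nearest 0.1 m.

687.0 m

Two edge vectors: Pick A→Pick B = (128, -254, -325), Pick A→Pick C = (-365, -387, 0).
Normal n = (Pick A→Pick B) × (Pick A→Pick C) = (-125775, 118625, -142246).
So ∂z/∂E = −n_x/n_z = −0.88421 and ∂z/∂N = −n_y/n_z = 0.83394.
Intercept c from Pick A: 235 + 133.52 − 175.96 = 192.55.
At (135, 736): z = −119.4 + 613.8 + 192.55 = 687.0 m.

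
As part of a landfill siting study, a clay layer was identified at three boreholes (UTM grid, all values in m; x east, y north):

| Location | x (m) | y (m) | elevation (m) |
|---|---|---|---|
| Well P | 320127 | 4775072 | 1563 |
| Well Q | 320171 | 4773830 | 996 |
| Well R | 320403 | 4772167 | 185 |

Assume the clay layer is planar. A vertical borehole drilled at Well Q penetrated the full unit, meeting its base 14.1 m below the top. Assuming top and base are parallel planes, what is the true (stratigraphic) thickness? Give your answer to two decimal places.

Two edge vectors: Well P→Well Q = (44, -1242, -567), Well P→Well R = (276, -2905, -1378).
Normal n = (Well P→Well Q) × (Well P→Well R) = (64341, -95860, 214972).
So ∂z/∂x = −n_x/n_z = −0.29930 and ∂z/∂y = −n_y/n_z = 0.44592.
|∇z| = √(a²+b²) = 0.53705, so dip δ = arctan(0.53705) = 28.24°.
True thickness = vertical thickness × cos δ = 14.1 × cos 28.24° = 12.42 m.

12.42 m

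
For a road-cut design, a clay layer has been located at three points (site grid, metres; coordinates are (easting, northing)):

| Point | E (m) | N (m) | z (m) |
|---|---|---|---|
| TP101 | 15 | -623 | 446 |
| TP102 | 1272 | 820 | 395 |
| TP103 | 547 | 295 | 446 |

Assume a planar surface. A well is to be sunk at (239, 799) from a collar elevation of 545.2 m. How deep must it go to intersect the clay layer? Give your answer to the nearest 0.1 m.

26.5 m

Let the plane be z = a·E + b·N + c.
TP102−TP101: 1257a + 1443b = −51;  TP103−TP101: 532a + 918b = 0.
Solving gives a = −0.121212, b = 0.070245.
Then c = 446 − a·15 − b·-623 = 491.58.
At (239, 799): z_contact = −28.97 + 56.13 + 491.58 = 518.74 m.
Depth below ground = 545.2 − 518.74 = 26.5 m.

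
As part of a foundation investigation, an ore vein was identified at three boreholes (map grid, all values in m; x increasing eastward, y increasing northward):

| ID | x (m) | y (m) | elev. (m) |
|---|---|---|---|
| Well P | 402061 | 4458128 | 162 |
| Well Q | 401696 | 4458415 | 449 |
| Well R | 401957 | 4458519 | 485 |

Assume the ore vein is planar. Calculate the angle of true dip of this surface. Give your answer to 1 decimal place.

38.6°

Let the plane be z = a·x + b·y + c.
Well Q−Well P: −365a + 287b = 287;  Well R−Well P: −104a + 391b = 323.
Solving gives a = −0.17291, b = 0.78010.
Gradient magnitude |∇z| = √(a² + b²) = √(0.02990 + 0.60855) = 0.79903.
True dip = arctan(0.79903) = 38.6°, dipping toward SSE (azimuth ≈ 168°).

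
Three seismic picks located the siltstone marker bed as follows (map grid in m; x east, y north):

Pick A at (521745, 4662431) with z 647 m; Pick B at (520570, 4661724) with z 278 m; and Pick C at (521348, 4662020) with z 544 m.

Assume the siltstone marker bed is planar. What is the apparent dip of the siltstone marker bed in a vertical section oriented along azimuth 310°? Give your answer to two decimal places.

20.78°

Two edge vectors: Pick A→Pick B = (-1175, -707, -369), Pick A→Pick C = (-397, -411, -103).
Normal n = (Pick A→Pick B) × (Pick A→Pick C) = (-78838, 25468, 202246).
So ∂z/∂x = −n_x/n_z = 0.38981 and ∂z/∂y = −n_y/n_z = −0.12593.
Unit vector along 310° is (sin 310°, cos 310°) = (-0.7660, 0.6428).
Slope in that direction = a·(-0.7660) + b·(0.6428) = −0.37956.
Apparent dip = arctan|0.37956| = 20.78° (true dip is 22.3°, so apparent ≤ true as expected).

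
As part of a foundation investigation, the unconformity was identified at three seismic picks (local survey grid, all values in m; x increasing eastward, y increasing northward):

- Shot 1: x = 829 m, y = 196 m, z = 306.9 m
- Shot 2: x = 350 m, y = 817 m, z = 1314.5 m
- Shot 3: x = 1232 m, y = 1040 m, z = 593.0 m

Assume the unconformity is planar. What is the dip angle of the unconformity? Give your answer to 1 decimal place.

52.9°

Let the plane be z = a·x + b·y + c.
Shot 2−Shot 1: −479a + 621b = 1007.6;  Shot 3−Shot 1: 403a + 844b = 286.1.
Solving gives a = −1.02782, b = 0.82975.
Gradient magnitude |∇z| = √(a² + b²) = √(1.05641 + 0.68849) = 1.32094.
True dip = arctan(1.32094) = 52.9°, dipping toward SE (azimuth ≈ 129°).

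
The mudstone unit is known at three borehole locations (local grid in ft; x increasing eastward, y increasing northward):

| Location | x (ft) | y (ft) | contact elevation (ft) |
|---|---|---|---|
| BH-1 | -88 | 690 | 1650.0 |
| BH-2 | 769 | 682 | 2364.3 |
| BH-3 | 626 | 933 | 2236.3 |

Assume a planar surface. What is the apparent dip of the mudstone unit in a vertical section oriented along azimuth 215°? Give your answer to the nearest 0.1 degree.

24.2°

Let the plane be z = a·x + b·y + c.
BH-2−BH-1: 857a − 8b = 714.3;  BH-3−BH-1: 714a + 243b = 586.3.
Solving gives a = 0.83316, b = −0.03529.
Unit vector along 215° is (sin 215°, cos 215°) = (-0.5736, -0.8192).
Slope in that direction = a·(-0.5736) + b·(-0.8192) = −0.44897.
Apparent dip = arctan|0.44897| = 24.2° (true dip is 39.8°, so apparent ≤ true as expected).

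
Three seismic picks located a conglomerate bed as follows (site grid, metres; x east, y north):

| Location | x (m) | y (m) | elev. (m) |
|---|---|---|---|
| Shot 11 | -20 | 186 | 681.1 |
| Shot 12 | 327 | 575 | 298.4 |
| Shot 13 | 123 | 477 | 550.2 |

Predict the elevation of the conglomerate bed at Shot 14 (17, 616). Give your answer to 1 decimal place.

Two edge vectors: Shot 11→Shot 12 = (347, 389, -382.7), Shot 11→Shot 13 = (143, 291, -130.9).
Normal n = (Shot 11→Shot 12) × (Shot 11→Shot 13) = (60445.6, -9303.8, 45350).
So ∂z/∂x = −n_x/n_z = −1.33287 and ∂z/∂y = −n_y/n_z = 0.20516.
Intercept c from Shot 11: 681.1 − 26.66 − 38.16 = 616.28.
At (17, 616): z = −22.7 + 126.4 + 616.28 = 720.0 m.

720.0 m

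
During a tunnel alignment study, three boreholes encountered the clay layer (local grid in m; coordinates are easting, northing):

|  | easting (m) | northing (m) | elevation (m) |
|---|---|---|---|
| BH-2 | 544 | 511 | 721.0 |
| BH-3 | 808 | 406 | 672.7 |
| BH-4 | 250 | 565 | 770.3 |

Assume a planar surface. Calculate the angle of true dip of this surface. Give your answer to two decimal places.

Two edge vectors: BH-2→BH-3 = (264, -105, -48.3), BH-2→BH-4 = (-294, 54, 49.3).
Normal n = (BH-2→BH-3) × (BH-2→BH-4) = (-2568.3, 1185, -16614).
So ∂z/∂easting = −n_x/n_z = −0.15459 and ∂z/∂northing = −n_y/n_z = 0.07133.
Gradient magnitude |∇z| = √(a² + b²) = √(0.02390 + 0.00509) = 0.17025.
True dip = arctan(0.17025) = 9.66°, dipping toward ESE (azimuth ≈ 115°).

9.66°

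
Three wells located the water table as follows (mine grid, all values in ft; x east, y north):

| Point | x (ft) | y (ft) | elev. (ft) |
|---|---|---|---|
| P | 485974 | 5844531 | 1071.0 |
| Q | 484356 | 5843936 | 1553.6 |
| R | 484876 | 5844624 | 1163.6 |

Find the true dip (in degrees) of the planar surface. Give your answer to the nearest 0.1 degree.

26.1°

Let the plane be z = a·x + b·y + c.
Q−P: −1618a − 595b = 482.6;  R−P: −1098a + 93b = 92.6.
Solving gives a = −0.12439, b = −0.47285.
Gradient magnitude |∇z| = √(a² + b²) = √(0.01547 + 0.22359) = 0.48893.
True dip = arctan(0.48893) = 26.1°, dipping toward NNE (azimuth ≈ 015°).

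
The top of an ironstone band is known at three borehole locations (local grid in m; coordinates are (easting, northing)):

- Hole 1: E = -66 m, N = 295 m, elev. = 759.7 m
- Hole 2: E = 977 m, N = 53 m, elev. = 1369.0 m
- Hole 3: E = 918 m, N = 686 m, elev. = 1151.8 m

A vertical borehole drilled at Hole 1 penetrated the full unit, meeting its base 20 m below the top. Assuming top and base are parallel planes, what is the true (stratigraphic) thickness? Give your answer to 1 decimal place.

17.2 m

Let the plane be z = a·E + b·N + c.
Hole 2−Hole 1: 1043a − 242b = 609.3;  Hole 3−Hole 1: 984a + 391b = 392.1.
Solving gives a = 0.51572, b = −0.29506.
|∇z| = √(a²+b²) = 0.59416, so dip δ = arctan(0.59416) = 30.72°.
True thickness = vertical thickness × cos δ = 20 × cos 30.72° = 17.2 m.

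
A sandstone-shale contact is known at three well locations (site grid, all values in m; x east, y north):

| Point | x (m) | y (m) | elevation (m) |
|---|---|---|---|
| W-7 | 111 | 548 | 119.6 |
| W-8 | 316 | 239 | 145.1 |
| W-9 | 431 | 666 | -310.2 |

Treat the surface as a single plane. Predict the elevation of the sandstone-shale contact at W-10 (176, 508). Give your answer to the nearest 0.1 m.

82.3 m

Let the plane be z = a·x + b·y + c.
W-8−W-7: 205a − 309b = 25.5;  W-9−W-7: 320a + 118b = −429.8.
Solving gives a = −1.05468, b = −0.78223.
Then c = 119.6 − a·111 − b·548 = 665.33.
At (176, 508): z = −185.6 − 397.4 + 665.33 = 82.3 m.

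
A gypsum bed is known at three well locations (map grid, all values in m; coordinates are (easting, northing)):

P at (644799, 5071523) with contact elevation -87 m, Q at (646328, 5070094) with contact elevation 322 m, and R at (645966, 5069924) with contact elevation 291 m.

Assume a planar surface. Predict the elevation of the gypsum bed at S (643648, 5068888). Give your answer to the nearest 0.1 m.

85.7 m

Two edge vectors: P→Q = (1529, -1429, 409), P→R = (1167, -1599, 378).
Normal n = (P→Q) × (P→R) = (113829, -100659, -777228).
So ∂z/∂E = −n_x/n_z = 0.146455094 and ∂z/∂N = −n_y/n_z = −0.129510260.
Intercept c from P: -87 − 94434.10 + 656814.26 = 562293.16.
At (643648, 5068888): z = 94265.5 − 656473.0 + 562293.16 = 85.7 m.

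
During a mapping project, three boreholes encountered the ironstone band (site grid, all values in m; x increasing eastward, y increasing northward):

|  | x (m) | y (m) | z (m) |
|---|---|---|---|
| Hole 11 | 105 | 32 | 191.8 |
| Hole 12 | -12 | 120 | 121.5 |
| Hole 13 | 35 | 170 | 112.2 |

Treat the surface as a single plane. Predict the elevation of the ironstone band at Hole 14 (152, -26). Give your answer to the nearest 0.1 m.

Let the plane be z = a·x + b·y + c.
Hole 12−Hole 11: −117a + 88b = −70.3;  Hole 13−Hole 11: −70a + 138b = −79.6.
Solving gives a = 0.27004, b = −0.43984.
Then c = 191.8 − a·105 − b·32 = 177.52.
At (152, -26): z = 41.0 + 11.4 + 177.52 = 230.0 m.

230.0 m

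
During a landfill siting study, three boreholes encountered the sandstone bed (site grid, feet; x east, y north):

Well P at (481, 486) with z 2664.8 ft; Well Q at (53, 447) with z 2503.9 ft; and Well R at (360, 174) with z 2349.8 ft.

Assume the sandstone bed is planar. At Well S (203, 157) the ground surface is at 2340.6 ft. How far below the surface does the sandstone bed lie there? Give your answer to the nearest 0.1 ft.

Two edge vectors: Well P→Well Q = (-428, -39, -160.9), Well P→Well R = (-121, -312, -315).
Normal n = (Well P→Well Q) × (Well P→Well R) = (-37915.8, -115351.1, 128817).
So ∂z/∂x = −n_x/n_z = 0.29434 and ∂z/∂y = −n_y/n_z = 0.89546.
Intercept c from Well P: 2664.8 − 141.58 − 435.20 = 2088.03.
At (203, 157): z_contact = 59.75 + 140.59 + 2088.03 = 2288.37 ft.
Depth below ground = 2340.6 − 2288.37 = 52.2 ft.

52.2 ft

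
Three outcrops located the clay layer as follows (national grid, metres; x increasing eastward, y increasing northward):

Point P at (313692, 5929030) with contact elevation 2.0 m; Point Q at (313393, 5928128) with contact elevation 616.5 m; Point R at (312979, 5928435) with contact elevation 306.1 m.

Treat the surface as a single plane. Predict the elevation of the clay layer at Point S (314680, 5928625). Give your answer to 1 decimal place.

Let the plane be z = a·x + b·y + c.
Point Q−Point P: −299a − 902b = 614.5;  Point R−Point P: −713a − 595b = 304.1.
Solving gives a = 0.196313795, b = −0.746339052.
Then c = 2 − a·313692 − b·5929030 = 4363486.56.
At (314680, 5928625): z = 61776.0 − 4424764.4 + 4363486.56 = 498.2 m.

498.2 m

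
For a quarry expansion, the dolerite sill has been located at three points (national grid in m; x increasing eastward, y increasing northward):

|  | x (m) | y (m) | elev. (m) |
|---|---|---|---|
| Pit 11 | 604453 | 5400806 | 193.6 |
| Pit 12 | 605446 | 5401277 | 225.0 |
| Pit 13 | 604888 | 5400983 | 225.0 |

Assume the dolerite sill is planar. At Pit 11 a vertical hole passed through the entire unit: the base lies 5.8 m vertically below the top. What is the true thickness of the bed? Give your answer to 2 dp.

Two edge vectors: Pit 11→Pit 12 = (993, 471, 31.4), Pit 11→Pit 13 = (435, 177, 31.4).
Normal n = (Pit 11→Pit 12) × (Pit 11→Pit 13) = (9231.6, -17521.2, -29124).
So ∂z/∂x = −n_x/n_z = 0.31698 and ∂z/∂y = −n_y/n_z = −0.60161.
|∇z| = √(a²+b²) = 0.68000, so dip δ = arctan(0.68000) = 34.22°.
True thickness = vertical thickness × cos δ = 5.8 × cos 34.22° = 4.80 m.

4.80 m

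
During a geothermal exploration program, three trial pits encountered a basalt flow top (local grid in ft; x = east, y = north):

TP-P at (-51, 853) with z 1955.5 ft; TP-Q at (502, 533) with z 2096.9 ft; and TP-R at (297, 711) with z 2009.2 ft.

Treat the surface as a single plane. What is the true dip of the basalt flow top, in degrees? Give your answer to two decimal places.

Let the plane be z = a·x + b·y + c.
TP-Q−TP-P: 553a − 320b = 141.4;  TP-R−TP-P: 348a − 142b = 53.7.
Solving gives a = −0.08816, b = −0.59423.
Gradient magnitude |∇z| = √(a² + b²) = √(0.00777 + 0.35311) = 0.60074.
True dip = arctan(0.60074) = 30.99°, dipping toward N (azimuth ≈ 008°).

30.99°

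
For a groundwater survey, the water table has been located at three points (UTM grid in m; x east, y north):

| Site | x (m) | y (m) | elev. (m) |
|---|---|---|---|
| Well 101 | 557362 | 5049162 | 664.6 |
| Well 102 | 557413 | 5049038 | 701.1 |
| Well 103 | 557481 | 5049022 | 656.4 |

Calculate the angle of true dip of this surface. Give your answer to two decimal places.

Two edge vectors: Well 101→Well 102 = (51, -124, 36.5), Well 101→Well 103 = (119, -140, -8.2).
Normal n = (Well 101→Well 102) × (Well 101→Well 103) = (6126.8, 4761.7, 7616).
So ∂z/∂x = −n_x/n_z = −0.80446 and ∂z/∂y = −n_y/n_z = −0.62522.
Gradient magnitude |∇z| = √(a² + b²) = √(0.64716 + 0.39090) = 1.01886.
True dip = arctan(1.01886) = 45.54°, dipping toward NE (azimuth ≈ 052°).

45.54°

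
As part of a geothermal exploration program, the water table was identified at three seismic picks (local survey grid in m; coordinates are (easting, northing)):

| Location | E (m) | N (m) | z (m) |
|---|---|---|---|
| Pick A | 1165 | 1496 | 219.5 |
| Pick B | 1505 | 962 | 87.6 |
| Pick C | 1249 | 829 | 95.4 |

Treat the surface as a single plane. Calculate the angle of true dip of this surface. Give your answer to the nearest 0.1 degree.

Two edge vectors: Pick A→Pick B = (340, -534, -131.9), Pick A→Pick C = (84, -667, -124.1).
Normal n = (Pick A→Pick B) × (Pick A→Pick C) = (-21707.9, 31114.4, -181924).
So ∂z/∂E = −n_x/n_z = −0.11932 and ∂z/∂N = −n_y/n_z = 0.17103.
Gradient magnitude |∇z| = √(a² + b²) = √(0.01424 + 0.02925) = 0.20854.
True dip = arctan(0.20854) = 11.8°, dipping toward SE (azimuth ≈ 145°).

11.8°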